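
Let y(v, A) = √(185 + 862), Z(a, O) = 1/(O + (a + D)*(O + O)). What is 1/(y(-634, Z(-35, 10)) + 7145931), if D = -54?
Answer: 2381977/17021443285238 - √1047/51064329855714 ≈ 1.3994e-7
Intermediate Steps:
Z(a, O) = 1/(O + 2*O*(-54 + a)) (Z(a, O) = 1/(O + (a - 54)*(O + O)) = 1/(O + (-54 + a)*(2*O)) = 1/(O + 2*O*(-54 + a)))
y(v, A) = √1047
1/(y(-634, Z(-35, 10)) + 7145931) = 1/(√1047 + 7145931) = 1/(7145931 + √1047)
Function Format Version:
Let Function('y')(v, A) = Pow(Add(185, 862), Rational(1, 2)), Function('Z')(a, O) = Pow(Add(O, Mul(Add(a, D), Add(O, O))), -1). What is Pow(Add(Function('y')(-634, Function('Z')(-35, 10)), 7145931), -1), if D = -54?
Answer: Add(Rational(2381977, 17021443285238), Mul(Rational(-1, 51064329855714), Pow(1047, Rational(1, 2)))) ≈ 1.3994e-7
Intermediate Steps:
Function('Z')(a, O) = Pow(Add(O, Mul(2, O, Add(-54, a))), -1) (Function('Z')(a, O) = Pow(Add(O, Mul(Add(a, -54), Add(O, O))), -1) = Pow(Add(O, Mul(Add(-54, a), Mul(2, O))), -1) = Pow(Add(O, Mul(2, O, Add(-54, a))), -1))
Function('y')(v, A) = Pow(1047, Rational(1, 2))
Pow(Add(Function('y')(-634, Function('Z')(-35, 10)), 7145931), -1) = Pow(Add(Pow(1047, Rational(1, 2)), 7145931), -1) = Pow(Add(7145931, Pow(1047, Rational(1, 2))), -1)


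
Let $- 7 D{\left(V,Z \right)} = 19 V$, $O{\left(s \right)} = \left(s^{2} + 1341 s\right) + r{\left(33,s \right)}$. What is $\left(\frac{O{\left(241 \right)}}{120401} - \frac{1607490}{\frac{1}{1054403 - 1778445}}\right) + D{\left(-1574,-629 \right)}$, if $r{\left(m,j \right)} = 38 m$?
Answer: $\frac{980934874251335978}{842807} \approx 1.1639 \cdot 10^{12}$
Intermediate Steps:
$O{\left(s \right)} = 1254 + s^{2} + 1341 s$ ($O{\left(s \right)} = \left(s^{2} + 1341 s\right) + 38 \cdot 33 = \left(s^{2} + 1341 s\right) + 1254 = 1254 + s^{2} + 1341 s$)
$D{\left(V,Z \right)} = - \frac{19 V}{7}$
$\left(\frac{O{\left(241 \right)}}{120401} - \frac{1607490}{\frac{1}{1054403 - 1778445}}\right) + D{\left(-1574,-629 \right)} = \left(\frac{1254 + 241^{2} + 1341 \cdot 241}{120401} - \frac{1607490}{\frac{1}{1054403 - 1778445}}\right) - - \frac{29906}{7} = \left(\left(1254 + 58081 + 323181\right) \frac{1}{120401} - \frac{1607490}{\frac{1}{-724042}}\right) + \frac{29906}{7} = \left(382516 \cdot \frac{1}{120401} - \frac{1607490}{- \frac{1}{724042}}\right) + \frac{29906}{7} = \left(\frac{382516}{120401} - -1163890274580\right) + \frac{29906}{7} = \left(\frac{382516}{120401} + 1163890274580\right) + \frac{29906}{7} = \frac{140133552950089096}{120401} + \frac{29906}{7} = \frac{980934874251335978}{842807}$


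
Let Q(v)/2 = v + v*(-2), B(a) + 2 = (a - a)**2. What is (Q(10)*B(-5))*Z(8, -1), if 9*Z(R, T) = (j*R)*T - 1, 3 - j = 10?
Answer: 2200/9 ≈ 244.44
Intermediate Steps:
j = -7 (j = 3 - 1*10 = 3 - 10 = -7)
Z(R, T) = -1/9 - 7*R*T/9 (Z(R, T) = ((-7*R)*T - 1)/9 = (-7*R*T - 1)/9 = (-1 - 7*R*T)/9 = -1/9 - 7*R*T/9)
B(a) = -2 (B(a) = -2 + (a - a)**2 = -2 + 0**2 = -2 + 0 = -2)
Q(v) = -2*v (Q(v) = 2*(v + v*(-2)) = 2*(v - 2*v) = 2*(-v) = -2*v)
(Q(10)*B(-5))*Z(8, -1) = (-2*10*(-2))*(-1/9 - 7/9*8*(-1)) = (-20*(-2))*(-1/9 + 56/9) = 40*(55/9) = 2200/9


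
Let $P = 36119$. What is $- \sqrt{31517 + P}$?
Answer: $- 2 \sqrt{16909} \approx -260.07$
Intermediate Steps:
$- \sqrt{31517 + P} = - \sqrt{31517 + 36119} = - \sqrt{67636} = - 2 \sqrt{16909}$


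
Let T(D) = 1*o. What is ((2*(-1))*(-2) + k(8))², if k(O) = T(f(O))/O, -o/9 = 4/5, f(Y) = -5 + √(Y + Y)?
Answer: 961/100 ≈ 9.6100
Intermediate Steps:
f(Y) = -5 + √2*√Y (f(Y) = -5 + √(2*Y) = -5 + √2*√Y)
o = -36/5 ≈ -7.2000
T(D) = -36/5 (T(D) = 1*(-36/5) = -36/5)
k(O) = -36/(5*O)
((2*(-1))*(-2) + k(8))² = ((2*(-1))*(-2) - 36/5/8)² = (-2*(-2) - 36/5*⅛)² = (4 - 9/10)² = (31/10)² = 961/100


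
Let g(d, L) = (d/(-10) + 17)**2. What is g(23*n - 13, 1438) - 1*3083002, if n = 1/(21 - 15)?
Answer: -443906063/144 ≈ -3.0827e+6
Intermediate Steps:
n = 1/6 ≈ 0.16667
g(d, L) = (17 - d/10)**2 (g(d, L) = (d*(-1/10) + 17)**2 = (-d/10 + 17)**2 = (17 - d/10)**2)
g(23*n - 13, 1438) - 1*3083002 = (-170 + (23*(1/6) - 13))**2/100 - 1*3083002 = (-170 + (23/6 - 13))**2/100 - 3083002 = (-170 - 55/6)**2/100 - 3083002 = (-1075/6)**2/100 - 3083002 = (1/100)*(1155625/36) - 3083002 = 46225/144 - 3083002 = -443906063/144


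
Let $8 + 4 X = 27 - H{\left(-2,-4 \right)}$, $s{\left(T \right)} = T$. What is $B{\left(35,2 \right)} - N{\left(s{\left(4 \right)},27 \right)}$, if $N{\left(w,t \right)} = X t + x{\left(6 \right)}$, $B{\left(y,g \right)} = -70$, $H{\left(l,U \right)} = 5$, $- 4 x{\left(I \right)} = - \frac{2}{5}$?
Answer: $- \frac{823}{5} \approx -164.6$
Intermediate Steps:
$x{\left(I \right)} = \frac{1}{10}$ ($x{\left(I \right)} = - \frac{\left(-2\right) \frac{1}{5}}{4} = \left(- \frac{1}{4}\right) \left(- \frac{2}{5}\right) = \frac{1}{10}$)
$X = \frac{7}{2}$ ($X = -2 + \frac{27 - 5}{4} = -2 + \frac{1}{4} \cdot 22 = -2 + \frac{11}{2} = \frac{7}{2} \approx 3.5$)
$N{\left(w,t \right)} = \frac{1}{10} + \frac{7 t}{2}$ ($N{\left(w,t \right)} = \frac{7 t}{2} + \frac{1}{10} = \frac{1}{10} + \frac{7 t}{2}$)
$B{\left(35,2 \right)} - N{\left(s{\left(4 \right)},27 \right)} = -70 - \left(\frac{1}{10} + \frac{7}{2} \cdot 27\right) = -70 - \left(\frac{1}{10} + \frac{189}{2}\right) = -70 - \frac{473}{5} = - \frac{823}{5}$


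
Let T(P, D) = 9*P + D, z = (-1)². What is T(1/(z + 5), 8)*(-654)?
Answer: -6213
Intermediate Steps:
z = 1
T(P, D) = D + 9*P
T(1/(z + 5), 8)*(-654) = (8 + 9/(1 + 5))*(-654) = (8 + 9/6)*(-654) = (8 + 9*(⅙))*(-654) = (8 + 3/2)*(-654) = (19/2)*(-654) = -6213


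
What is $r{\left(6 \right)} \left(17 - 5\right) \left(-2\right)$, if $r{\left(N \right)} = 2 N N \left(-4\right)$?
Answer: $6912$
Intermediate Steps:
$r{\left(N \right)} = - 8 N^{2}$ ($r{\left(N \right)} = 2 N^{2} \left(-4\right) = - 8 N^{2}$)
$r{\left(6 \right)} \left(17 - 5\right) \left(-2\right) = - 8 \cdot 6^{2} \left(17 - 5\right) \left(-2\right) = \left(-8\right) 36 \left(17 - 5\right) \left(-2\right) = \left(-288\right) 12 \left(-2\right) = \left(-3456\right) \left(-2\right) = 6912$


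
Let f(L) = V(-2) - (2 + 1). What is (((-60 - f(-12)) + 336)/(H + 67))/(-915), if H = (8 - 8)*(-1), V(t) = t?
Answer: -281/61305 ≈ -0.0045836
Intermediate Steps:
f(L) = -5 (f(L) = -2 - (2 + 1) = -2 - 1*3 = -2 - 3 = -5)
H = 0 (H = 0*(-1) = 0)
(((-60 - f(-12)) + 336)/(H + 67))/(-915) = (((-60 - 1*(-5)) + 336)/(0 + 67))/(-915) = (((-60 + 5) + 336)/67)*(-1/915) = ((-55 + 336)*(1/67))*(-1/915) = (281*(1/67))*(-1/915) = (281/67)*(-1/915) = -281/61305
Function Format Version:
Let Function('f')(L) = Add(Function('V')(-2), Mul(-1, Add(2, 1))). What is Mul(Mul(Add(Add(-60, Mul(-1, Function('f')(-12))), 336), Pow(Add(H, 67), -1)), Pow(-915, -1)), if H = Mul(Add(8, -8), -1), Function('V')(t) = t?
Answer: Rational(-281, 61305) ≈ -0.0045836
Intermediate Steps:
Function('f')(L) = -5 (Function('f')(L) = Add(-2, Mul(-1, Add(2, 1))) = Add(-2, Mul(-1, 3)) = Add(-2, -3) = -5)
H = 0 (H = Mul(0, -1) = 0)
Mul(Mul(Add(Add(-60, Mul(-1, Function('f')(-12))), 336), Pow(Add(H, 67), -1)), Pow(-915, -1)) = Mul(Mul(Add(Add(-60, Mul(-1, -5)), 336), Pow(Add(0, 67), -1)), Pow(-915, -1)) = Mul(Mul(Add(Add(-60, 5), 336), Pow(67, -1)), Rational(-1, 915)) = Mul(Mul(Add(-55, 336), Rational(1, 67)), Rational(-1, 915)) = Mul(Mul(281, Rational(1, 67)), Rational(-1, 915)) = Mul(Rational(281, 67), Rational(-1, 915)) = Rational(-281, 61305)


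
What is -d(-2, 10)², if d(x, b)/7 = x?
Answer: -196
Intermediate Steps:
d(x, b) = 7*x
-d(-2, 10)² = -(7*(-2))² = -1*(-14)² = -1*196 = -196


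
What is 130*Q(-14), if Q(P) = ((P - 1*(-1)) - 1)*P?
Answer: 25480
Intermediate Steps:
Q(P) = P**2 (Q(P) = ((P + 1) - 1)*P = ((1 + P) - 1)*P = P*P = P**2)
130*Q(-14) = 130*(-14)**2 = 130*196 = 25480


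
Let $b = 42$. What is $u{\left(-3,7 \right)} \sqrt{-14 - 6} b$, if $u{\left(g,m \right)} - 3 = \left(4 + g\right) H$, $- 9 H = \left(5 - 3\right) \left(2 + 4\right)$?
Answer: $140 i \sqrt{5} \approx 313.05 i$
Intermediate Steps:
$H = - \frac{4}{3}$ ($H = - \frac{\left(5 - 3\right) \left(2 + 4\right)}{9} = - \frac{2 \cdot 6}{9} = \left(- \frac{1}{9}\right) 12 = - \frac{4}{3} \approx -1.3333$)
$u{\left(g,m \right)} = - \frac{7}{3} - \frac{4 g}{3}$ ($u{\left(g,m \right)} = 3 + \left(4 + g\right) \left(- \frac{4}{3}\right) = 3 - \left(\frac{16}{3} + \frac{4 g}{3}\right) = - \frac{7}{3} - \frac{4 g}{3}$)
$u{\left(-3,7 \right)} \sqrt{-14 - 6} b = \left(- \frac{7}{3} - -4\right) \sqrt{-14 - 6} \cdot 42 = \left(- \frac{7}{3} + 4\right) \sqrt{-20} \cdot 42 = \frac{5 \cdot 2 i \sqrt{5}}{3} \cdot 42 = \frac{10 i \sqrt{5}}{3} \cdot 42 = 140 i \sqrt{5}$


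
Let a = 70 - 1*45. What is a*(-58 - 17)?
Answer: -1875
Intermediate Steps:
a = 25 (a = 70 - 45 = 25)
a*(-58 - 17) = 25*(-58 - 17) = 25*(-75) = -1875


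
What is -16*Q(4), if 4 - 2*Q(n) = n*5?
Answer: 128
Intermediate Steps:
Q(n) = 2 - 5*n/2 (Q(n) = 2 - n*5/2 = 2 - 5*n/2)
-16*Q(4) = -16*(2 - 5/2*4) = -16*(2 - 10) = -16*(-8) = 128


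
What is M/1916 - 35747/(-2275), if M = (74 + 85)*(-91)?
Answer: 35574277/4358900 ≈ 8.1613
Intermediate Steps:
M = -14469 (M = 159*(-91) = -14469)
M/1916 - 35747/(-2275) = -14469/1916 - 35747/(-2275) = -14469*1/1916 - 35747*(-1/2275) = -14469/1916 + 35747/2275 = 35574277/4358900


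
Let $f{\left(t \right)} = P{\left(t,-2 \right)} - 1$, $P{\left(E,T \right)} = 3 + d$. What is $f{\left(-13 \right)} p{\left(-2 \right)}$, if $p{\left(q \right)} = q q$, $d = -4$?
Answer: $-8$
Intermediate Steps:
$P{\left(E,T \right)} = -1$ ($P{\left(E,T \right)} = 3 - 4 = -1$)
$p{\left(q \right)} = q^{2}$
$f{\left(t \right)} = -2$ ($f{\left(t \right)} = -1 - 1 = -2$)
$f{\left(-13 \right)} p{\left(-2 \right)} = - 2 \left(-2\right)^{2} = \left(-2\right) 4 = -8$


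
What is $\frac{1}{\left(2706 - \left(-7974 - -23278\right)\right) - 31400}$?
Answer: $- \frac{1}{43998} \approx -2.2728 \cdot 10^{-5}$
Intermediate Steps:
$\frac{1}{\left(2706 - \left(-7974 - -23278\right)\right) - 31400} = \frac{1}{\left(2706 - \left(-7974 + 23278\right)\right) - 31400} = \frac{1}{\left(2706 - 15304\right) - 31400} = \frac{1}{-12598 - 31400} = \frac{1}{-43998} = - \frac{1}{43998}$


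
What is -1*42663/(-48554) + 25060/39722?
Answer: 1455711463/964330994 ≈ 1.5096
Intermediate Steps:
-1*42663/(-48554) + 25060/39722 = -42663*(-1/48554) + 25060*(1/39722) = 42663/48554 + 12530/19861 = 1455711463/964330994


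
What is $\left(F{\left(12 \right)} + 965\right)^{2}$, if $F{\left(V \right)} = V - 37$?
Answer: $883600$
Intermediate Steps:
$F{\left(V \right)} = -37 + V$
$\left(F{\left(12 \right)} + 965\right)^{2} = \left(\left(-37 + 12\right) + 965\right)^{2} = \left(-25 + 965\right)^{2} = 940^{2} = 883600$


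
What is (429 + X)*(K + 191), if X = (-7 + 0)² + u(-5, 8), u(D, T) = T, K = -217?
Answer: -12636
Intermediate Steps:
X = 57 (X = (-7 + 0)² + 8 = (-7)² + 8 = 49 + 8 = 57)
(429 + X)*(K + 191) = (429 + 57)*(-217 + 191) = 486*(-26) = -12636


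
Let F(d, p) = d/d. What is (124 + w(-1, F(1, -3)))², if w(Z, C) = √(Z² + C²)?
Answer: (124 + √2)² ≈ 15729.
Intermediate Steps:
F(d, p) = 1
w(Z, C) = √(C² + Z²)
(124 + w(-1, F(1, -3)))² = (124 + √(1² + (-1)²))² = (124 + √(1 + 1))² = (124 + √2)²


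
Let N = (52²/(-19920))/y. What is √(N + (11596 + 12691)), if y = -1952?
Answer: √8965039779152610/607560 ≈ 155.84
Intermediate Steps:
N = 169/2430240 (N = (52²/(-19920))/(-1952) = (2704*(-1/19920))*(-1/1952) = -169/1245*(-1/1952) = 169/2430240 ≈ 6.9540e-5)
√(N + (11596 + 12691)) = √(169/2430240 + (11596 + 12691)) = √(169/2430240 + 24287) = √(59023239049/2430240) = √8965039779152610/607560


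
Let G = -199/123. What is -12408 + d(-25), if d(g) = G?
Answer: -1526383/123 ≈ -12410.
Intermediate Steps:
G = -199/123 (G = -199*1/123 = -199/123 ≈ -1.6179)
d(g) = -199/123
-12408 + d(-25) = -12408 - 199/123 = -1526383/123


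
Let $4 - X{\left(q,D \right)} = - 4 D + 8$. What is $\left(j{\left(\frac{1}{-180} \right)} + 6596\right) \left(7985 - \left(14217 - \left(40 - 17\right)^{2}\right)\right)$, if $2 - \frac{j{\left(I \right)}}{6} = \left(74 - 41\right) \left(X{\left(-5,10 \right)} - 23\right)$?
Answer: $-23005902$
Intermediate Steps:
$X{\left(q,D \right)} = -4 + 4 D$ ($X{\left(q,D \right)} = 4 - \left(- 4 D + 8\right) = 4 - \left(8 - 4 D\right) = 4 + \left(-8 + 4 D\right) = -4 + 4 D$)
$j{\left(I \right)} = -2562$ ($j{\left(I \right)} = 12 - 6 \left(74 - 41\right) \left(\left(-4 + 4 \cdot 10\right) - 23\right) = 12 - 6 \cdot 33 \left(\left(-4 + 40\right) - 23\right) = 12 - 6 \cdot 33 \left(36 - 23\right) = 12 - 6 \cdot 33 \cdot 13 = 12 - 2574 = -2562$)
$\left(j{\left(\frac{1}{-180} \right)} + 6596\right) \left(7985 - \left(14217 - \left(40 - 17\right)^{2}\right)\right) = \left(-2562 + 6596\right) \left(7985 - \left(14217 - \left(40 - 17\right)^{2}\right)\right) = 4034 \left(7985 - \left(14217 - 23^{2}\right)\right) = 4034 \left(7985 + \left(529 - 14217\right)\right) = 4034 \left(7985 - 13688\right) = 4034 \left(-5703\right) = -23005902$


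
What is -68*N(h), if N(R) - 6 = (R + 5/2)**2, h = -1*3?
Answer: -425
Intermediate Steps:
h = -3
N(R) = 6 + (5/2 + R)**2 (N(R) = 6 + (R + 5/2)**2 = 6 + (5/2 + R)**2)
-68*N(h) = -68*(6 + (5 + 2*(-3))**2/4) = -68*(6 + (5 - 6)**2/4) = -68*(6 + (1/4)*(-1)**2) = -68*(6 + (1/4)*1) = -68*(6 + 1/4) = -68*25/4 = -425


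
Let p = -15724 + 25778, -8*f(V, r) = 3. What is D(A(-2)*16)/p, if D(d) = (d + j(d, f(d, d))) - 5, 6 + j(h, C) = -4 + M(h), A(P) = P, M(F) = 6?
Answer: -41/10054 ≈ -0.0040780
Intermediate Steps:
f(V, r) = -3/8 (f(V, r) = -⅛*3 = -3/8)
p = 10054
j(h, C) = -4 (j(h, C) = -6 + (-4 + 6) = -6 + 2 = -4)
D(d) = -9 + d (D(d) = (d - 4) - 5 = (-4 + d) - 5 = -9 + d)
D(A(-2)*16)/p = (-9 - 2*16)/10054 = (-9 - 32)*(1/10054) = -41*1/10054 = -41/10054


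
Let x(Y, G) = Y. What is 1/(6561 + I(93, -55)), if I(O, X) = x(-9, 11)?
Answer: 1/6552 ≈ 0.00015263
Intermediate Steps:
I(O, X) = -9
1/(6561 + I(93, -55)) = 1/(6561 - 9) = 1/6552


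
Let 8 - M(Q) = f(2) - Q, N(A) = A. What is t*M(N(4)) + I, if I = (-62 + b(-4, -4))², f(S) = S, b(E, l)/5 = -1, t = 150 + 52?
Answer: 6509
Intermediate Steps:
t = 202
b(E, l) = -5 (b(E, l) = 5*(-1) = -5)
M(Q) = 6 + Q (M(Q) = 8 - (2 - Q) = 8 + (-2 + Q) = 6 + Q)
I = 4489 (I = (-62 - 5)² = (-67)² = 4489)
t*M(N(4)) + I = 202*(6 + 4) + 4489 = 202*10 + 4489 = 2020 + 4489 = 6509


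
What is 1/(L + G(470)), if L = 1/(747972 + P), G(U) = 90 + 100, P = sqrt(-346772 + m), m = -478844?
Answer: 106297959043972/20196612360469361 + 4*I*sqrt(51601)/20196612360469361 ≈ 0.0052632 + 4.4989e-14*I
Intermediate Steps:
P = 4*I*sqrt(51601) (P = sqrt(-346772 - 478844) = sqrt(-825616) = 4*I*sqrt(51601) ≈ 908.63*I)
G(U) = 190
L = 1/(747972 + 4*I*sqrt(51601)) ≈ 1.3369e-6 - 1.62e-9*I
1/(L + G(470)) = 1/((186993/139865734600 - I*sqrt(51601)/139865734600) + 190) = 1/(26574489760993/139865734600 - I*sqrt(51601)/139865734600)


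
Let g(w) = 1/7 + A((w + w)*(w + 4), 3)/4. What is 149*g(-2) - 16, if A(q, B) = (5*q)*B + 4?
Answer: -30210/7 ≈ -4315.7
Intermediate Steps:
A(q, B) = 4 + 5*B*q (A(q, B) = 5*B*q + 4 = 4 + 5*B*q)
g(w) = 8/7 + 15*w*(4 + w)/2 (g(w) = 1/7 + (4 + 5*3*((w + w)*(w + 4)))/4 = 1*(⅐) + (4 + 5*3*((2*w)*(4 + w)))*(¼) = ⅐ + (4 + 5*3*(2*w*(4 + w)))*(¼) = ⅐ + (4 + 30*w*(4 + w))*(¼) = ⅐ + (1 + 15*w*(4 + w)/2) = 8/7 + 15*w*(4 + w)/2)
149*g(-2) - 16 = 149*(8/7 + (15/2)*(-2)*(4 - 2)) - 16 = 149*(8/7 + (15/2)*(-2)*2) - 16 = 149*(8/7 - 30) - 16 = 149*(-202/7) - 16 = -30098/7 - 16 = -30210/7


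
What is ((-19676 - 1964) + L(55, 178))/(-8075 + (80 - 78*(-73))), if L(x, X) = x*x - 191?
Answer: 18806/2301 ≈ 8.1730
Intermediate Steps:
L(x, X) = -191 + x² (L(x, X) = x² - 191 = -191 + x²)
((-19676 - 1964) + L(55, 178))/(-8075 + (80 - 78*(-73))) = ((-19676 - 1964) + (-191 + 55²))/(-8075 + (80 - 78*(-73))) = (-21640 + (-191 + 3025))/(-8075 + (80 + 5694)) = (-21640 + 2834)/(-8075 + 5774) = -18806/(-2301) = -18806*(-1/2301) = 18806/2301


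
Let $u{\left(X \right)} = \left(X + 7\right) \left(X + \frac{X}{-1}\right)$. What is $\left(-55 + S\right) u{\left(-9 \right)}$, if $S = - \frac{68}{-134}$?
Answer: $0$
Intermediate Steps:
$S = \frac{34}{67}$ ($S = \left(-68\right) \left(- \frac{1}{134}\right) = \frac{34}{67} \approx 0.50746$)
$u{\left(X \right)} = 0$ ($u{\left(X \right)} = \left(7 + X\right) \left(X + X \left(-1\right)\right) = \left(7 + X\right) \left(X - X\right) = \left(7 + X\right) 0 = 0$)
$\left(-55 + S\right) u{\left(-9 \right)} = \left(-55 + \frac{34}{67}\right) 0 = \left(- \frac{3651}{67}\right) 0 = 0$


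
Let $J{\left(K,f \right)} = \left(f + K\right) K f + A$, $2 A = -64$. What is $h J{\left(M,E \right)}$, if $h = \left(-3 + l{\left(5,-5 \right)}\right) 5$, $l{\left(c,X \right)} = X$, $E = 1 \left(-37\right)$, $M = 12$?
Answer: $-442720$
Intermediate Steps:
$A = -32$ ($A = \frac{1}{2} \left(-64\right) = -32$)
$E = -37$
$J{\left(K,f \right)} = -32 + K f \left(K + f\right)$ ($J{\left(K,f \right)} = \left(f + K\right) K f - 32 = \left(K + f\right) K f - 32 = K \left(K + f\right) f - 32 = K f \left(K + f\right) - 32 = -32 + K f \left(K + f\right)$)
$h = -40$ ($h = \left(-3 - 5\right) 5 = \left(-8\right) 5 = -40$)
$h J{\left(M,E \right)} = - 40 \left(-32 + 12 \left(-37\right)^{2} - 37 \cdot 12^{2}\right) = - 40 \left(-32 + 12 \cdot 1369 - 5328\right) = - 40 \left(-32 + 16428 - 5328\right) = \left(-40\right) 11068 = -442720$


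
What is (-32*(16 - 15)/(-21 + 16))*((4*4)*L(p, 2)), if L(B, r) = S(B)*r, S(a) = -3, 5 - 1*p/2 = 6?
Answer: -3072/5 ≈ -614.40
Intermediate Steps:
p = -2 (p = 10 - 2*6 = 10 - 12 = -2)
L(B, r) = -3*r
(-32*(16 - 15)/(-21 + 16))*((4*4)*L(p, 2)) = (-32*(16 - 15)/(-21 + 16))*((4*4)*(-3*2)) = (-32/(-5))*(16*(-6)) = -32*(-1)/5*(-96) = -32*(-⅕)*(-96) = (32/5)*(-96) = -3072/5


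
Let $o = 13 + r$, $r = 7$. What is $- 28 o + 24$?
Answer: $-536$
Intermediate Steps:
$o = 20$ ($o = 13 + 7 = 20$)
$- 28 o + 24 = \left(-28\right) 20 + 24 = -560 + 24 = -536$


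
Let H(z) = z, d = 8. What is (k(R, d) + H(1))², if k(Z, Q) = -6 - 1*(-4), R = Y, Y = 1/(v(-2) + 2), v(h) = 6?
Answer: 1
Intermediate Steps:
Y = ⅛ (Y = 1/(6 + 2) = 1/8 = ⅛ ≈ 0.12500)
R = ⅛ ≈ 0.12500
k(Z, Q) = -2 (k(Z, Q) = -6 + 4 = -2)
(k(R, d) + H(1))² = (-2 + 1)² = (-1)² = 1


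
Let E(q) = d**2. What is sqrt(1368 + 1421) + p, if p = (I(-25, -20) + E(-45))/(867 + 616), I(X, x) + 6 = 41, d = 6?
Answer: 71/1483 + sqrt(2789) ≈ 52.859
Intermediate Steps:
I(X, x) = 35 (I(X, x) = -6 + 41 = 35)
E(q) = 36 (E(q) = 6**2 = 36)
p = 71/1483 (p = (35 + 36)/(867 + 616) = 71/1483 ≈ 0.047876)
sqrt(1368 + 1421) + p = sqrt(1368 + 1421) + 71/1483 = sqrt(2789) + 71/1483 = 71/1483 + sqrt(2789)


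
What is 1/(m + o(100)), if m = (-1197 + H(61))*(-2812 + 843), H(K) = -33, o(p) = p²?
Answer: 1/2431870 ≈ 4.1121e-7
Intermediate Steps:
m = 2421870 (m = (-1197 - 33)*(-2812 + 843) = -1230*(-1969) = 2421870)
1/(m + o(100)) = 1/(2421870 + 100²) = 1/(2421870 + 10000) = 1/2431870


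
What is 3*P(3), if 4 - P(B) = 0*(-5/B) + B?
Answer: 3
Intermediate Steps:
P(B) = 4 - B (P(B) = 4 - (0*(-5/B) + B) = 4 - (0 + B) = 4 - B)
3*P(3) = 3*(4 - 1*3) = 3*(4 - 3) = 3*1 = 3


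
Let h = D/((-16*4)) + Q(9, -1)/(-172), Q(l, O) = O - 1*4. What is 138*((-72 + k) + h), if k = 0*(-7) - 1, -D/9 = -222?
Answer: -9892185/688 ≈ -14378.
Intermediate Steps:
D = 1998 (D = -9*(-222) = 1998)
k = -1 (k = 0 - 1 = -1)
Q(l, O) = -4 + O (Q(l, O) = O - 4 = -4 + O)
h = -42917/1376 (h = 1998/((-16*4)) + (-4 - 1)/(-172) = 1998/(-64) - 5*(-1/172) = 1998*(-1/64) + 5/172 = -999/32 + 5/172 = -42917/1376 ≈ -31.190)
138*((-72 + k) + h) = 138*((-72 - 1) - 42917/1376) = 138*(-73 - 42917/1376) = 138*(-143365/1376) = -9892185/688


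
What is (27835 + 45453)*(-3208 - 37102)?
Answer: -2954239280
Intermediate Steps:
(27835 + 45453)*(-3208 - 37102) = 73288*(-40310) = -2954239280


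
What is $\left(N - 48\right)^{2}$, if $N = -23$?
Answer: $5041$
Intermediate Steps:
$\left(N - 48\right)^{2} = \left(-23 - 48\right)^{2} = \left(-71\right)^{2} = 5041$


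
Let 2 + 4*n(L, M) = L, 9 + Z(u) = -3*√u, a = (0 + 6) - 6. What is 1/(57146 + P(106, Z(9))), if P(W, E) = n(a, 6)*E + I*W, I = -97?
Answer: 1/46873 ≈ 2.1334e-5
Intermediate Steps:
a = 0 (a = 6 - 6 = 0)
Z(u) = -9 - 3*√u
n(L, M) = -½ + L/4
P(W, E) = -97*W - E/2 (P(W, E) = (-½ + (¼)*0)*E - 97*W = (-½ + 0)*E - 97*W = -E/2 - 97*W = -97*W - E/2)
1/(57146 + P(106, Z(9))) = 1/(57146 + (-97*106 - (-9 - 3*√9)/2)) = 1/(57146 + (-10282 - (-9 - 3*3)/2)) = 1/(57146 + (-10282 - (-9 - 9)/2)) = 1/(57146 + (-10282 - ½*(-18))) = 1/(57146 + (-10282 + 9)) = 1/(57146 - 10273) = 1/46873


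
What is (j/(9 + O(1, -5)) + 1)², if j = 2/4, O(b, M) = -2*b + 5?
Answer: 625/576 ≈ 1.0851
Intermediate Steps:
O(b, M) = 5 - 2*b
j = ½ (j = 2*(¼) = ½ ≈ 0.50000)
(j/(9 + O(1, -5)) + 1)² = (1/(2*(9 + (5 - 2*1))) + 1)² = (1/(2*(9 + (5 - 2))) + 1)² = (1/(2*(9 + 3)) + 1)² = ((½)/12 + 1)² = ((½)*(1/12) + 1)² = (1/24 + 1)² = (25/24)² = 625/576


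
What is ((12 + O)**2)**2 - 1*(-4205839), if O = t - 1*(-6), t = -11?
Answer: 4208240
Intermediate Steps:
O = -5 (O = -11 - 1*(-6) = -11 + 6 = -5)
((12 + O)**2)**2 - 1*(-4205839) = ((12 - 5)**2)**2 - 1*(-4205839) = (7**2)**2 + 4205839 = 49**2 + 4205839 = 2401 + 4205839 = 4208240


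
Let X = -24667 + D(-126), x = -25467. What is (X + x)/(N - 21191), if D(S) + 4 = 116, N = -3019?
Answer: 2779/1345 ≈ 2.0662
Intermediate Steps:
D(S) = 112 (D(S) = -4 + 116 = 112)
X = -24555 (X = -24667 + 112 = -24555)
(X + x)/(N - 21191) = (-24555 - 25467)/(-3019 - 21191) = -50022/(-24210) = -50022*(-1/24210) = 2779/1345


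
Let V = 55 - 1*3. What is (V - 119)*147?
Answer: -9849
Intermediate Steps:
V = 52 (V = 55 - 3 = 52)
(V - 119)*147 = (52 - 119)*147 = -67*147 = -9849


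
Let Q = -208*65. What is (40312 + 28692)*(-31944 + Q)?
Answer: -3137197856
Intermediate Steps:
Q = -13520
(40312 + 28692)*(-31944 + Q) = (40312 + 28692)*(-31944 - 13520) = 69004*(-45464) = -3137197856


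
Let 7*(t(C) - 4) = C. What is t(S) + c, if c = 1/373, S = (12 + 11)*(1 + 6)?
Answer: 10072/373 ≈ 27.003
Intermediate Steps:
S = 161 (S = 23*7 = 161)
t(C) = 4 + C/7
c = 1/373 ≈ 0.0026810
t(S) + c = (4 + (⅐)*161) + 1/373 = (4 + 23) + 1/373 = 27 + 1/373 = 10072/373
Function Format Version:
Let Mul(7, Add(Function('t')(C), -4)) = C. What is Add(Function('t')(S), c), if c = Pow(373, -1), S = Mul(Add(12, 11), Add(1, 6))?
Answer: Rational(10072, 373) ≈ 27.003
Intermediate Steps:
S = 161 (S = Mul(23, 7) = 161)
Function('t')(C) = Add(4, Mul(Rational(1, 7), C))
c = Rational(1, 373) ≈ 0.0026810
Add(Function('t')(S), c) = Add(Add(4, Mul(Rational(1, 7), 161)), Rational(1, 373)) = Add(Add(4, 23), Rational(1, 373)) = Add(27, Rational(1, 373)) = Rational(10072, 373)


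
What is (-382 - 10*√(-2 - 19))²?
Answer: 143824 + 7640*I*√21 ≈ 1.4382e+5 + 35011.0*I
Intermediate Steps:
(-382 - 10*√(-2 - 19))² = (-382 - 10*I*√21)²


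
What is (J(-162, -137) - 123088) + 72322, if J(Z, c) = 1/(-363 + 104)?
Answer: -13148395/259 ≈ -50766.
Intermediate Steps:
J(Z, c) = -1/259 (J(Z, c) = 1/(-259) = -1/259)
(J(-162, -137) - 123088) + 72322 = (-1/259 - 123088) + 72322 = -31879793/259 + 72322 = -13148395/259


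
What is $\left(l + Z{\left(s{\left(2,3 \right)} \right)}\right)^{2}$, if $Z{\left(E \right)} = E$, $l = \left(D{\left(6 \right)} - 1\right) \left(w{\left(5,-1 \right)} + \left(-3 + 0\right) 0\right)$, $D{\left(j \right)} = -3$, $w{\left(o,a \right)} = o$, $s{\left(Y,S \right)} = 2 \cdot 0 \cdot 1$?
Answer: $400$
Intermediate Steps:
$s{\left(Y,S \right)} = 0$ ($s{\left(Y,S \right)} = 0 \cdot 1 = 0$)
$l = -20$ ($l = \left(-3 - 1\right) \left(5 + \left(-3 + 0\right) 0\right) = - 4 \left(5 - 0\right) = - 4 \left(5 + 0\right) = \left(-4\right) 5 = -20$)
$\left(l + Z{\left(s{\left(2,3 \right)} \right)}\right)^{2} = \left(-20 + 0\right)^{2} = \left(-20\right)^{2} = 400$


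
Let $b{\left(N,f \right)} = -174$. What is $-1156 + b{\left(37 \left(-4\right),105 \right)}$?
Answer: $-1330$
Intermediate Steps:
$-1156 + b{\left(37 \left(-4\right),105 \right)} = -1156 - 174 = -1330$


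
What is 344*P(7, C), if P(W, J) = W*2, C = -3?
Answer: 4816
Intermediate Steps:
P(W, J) = 2*W
344*P(7, C) = 344*(2*7) = 344*14 = 4816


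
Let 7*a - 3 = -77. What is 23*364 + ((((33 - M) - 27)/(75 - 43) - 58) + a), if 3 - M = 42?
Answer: 1860283/224 ≈ 8304.8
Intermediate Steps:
a = -74/7 (a = 3/7 + (⅐)*(-77) = 3/7 - 11 = -74/7 ≈ -10.571)
M = -39 (M = 3 - 1*42 = 3 - 42 = -39)
23*364 + ((((33 - M) - 27)/(75 - 43) - 58) + a) = 23*364 + ((((33 - 1*(-39)) - 27)/(75 - 43) - 58) - 74/7) = 8372 + ((((33 + 39) - 27)/32 - 58) - 74/7) = 8372 + (((72 - 27)*(1/32) - 58) - 74/7) = 8372 + ((45*(1/32) - 58) - 74/7) = 8372 + ((45/32 - 58) - 74/7) = 8372 + (-1811/32 - 74/7) = 8372 - 15045/224 = 1860283/224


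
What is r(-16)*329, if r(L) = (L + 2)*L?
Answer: 73696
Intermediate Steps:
r(L) = L*(2 + L) (r(L) = (2 + L)*L = L*(2 + L))
r(-16)*329 = -16*(2 - 16)*329 = -16*(-14)*329 = 224*329 = 73696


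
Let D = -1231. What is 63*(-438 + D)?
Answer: -105147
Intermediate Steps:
63*(-438 + D) = 63*(-438 - 1231) = 63*(-1669) = -105147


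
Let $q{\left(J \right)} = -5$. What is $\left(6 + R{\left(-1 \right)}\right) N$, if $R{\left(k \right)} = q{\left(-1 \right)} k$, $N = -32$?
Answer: $-352$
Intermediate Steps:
$R{\left(k \right)} = - 5 k$
$\left(6 + R{\left(-1 \right)}\right) N = \left(6 - -5\right) \left(-32\right) = \left(6 + 5\right) \left(-32\right) = 11 \left(-32\right) = -352$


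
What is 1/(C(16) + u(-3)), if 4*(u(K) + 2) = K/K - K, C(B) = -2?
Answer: -1/3 ≈ -0.33333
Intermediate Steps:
u(K) = -7/4 - K/4 (u(K) = -2 + (K/K - K)/4 = -2 + (1 - K)/4 = -2 + (1/4 - K/4) = -7/4 - K/4)
1/(C(16) + u(-3)) = 1/(-2 + (-7/4 - 1/4*(-3))) = 1/(-2 + (-7/4 + 3/4)) = 1/(-2 - 1) = 1/(-3) = -1/3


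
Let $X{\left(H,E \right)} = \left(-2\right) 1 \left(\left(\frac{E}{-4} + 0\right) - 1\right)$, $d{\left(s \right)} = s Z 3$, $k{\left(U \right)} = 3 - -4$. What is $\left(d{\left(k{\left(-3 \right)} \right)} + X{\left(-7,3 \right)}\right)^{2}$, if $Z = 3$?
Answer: $\frac{17689}{4} \approx 4422.3$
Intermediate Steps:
$k{\left(U \right)} = 7$ ($k{\left(U \right)} = 3 + 4 = 7$)
$d{\left(s \right)} = 9 s$ ($d{\left(s \right)} = s 3 \cdot 3 = 3 s 3 = 9 s$)
$X{\left(H,E \right)} = 2 + \frac{E}{2}$ ($X{\left(H,E \right)} = - 2 \left(\left(E \left(- \frac{1}{4}\right) + 0\right) - 1\right) = - 2 \left(\left(- \frac{E}{4} + 0\right) - 1\right) = - 2 \left(- \frac{E}{4} - 1\right) = - 2 \left(-1 - \frac{E}{4}\right) = 2 + \frac{E}{2}$)
$\left(d{\left(k{\left(-3 \right)} \right)} + X{\left(-7,3 \right)}\right)^{2} = \left(9 \cdot 7 + \left(2 + \frac{1}{2} \cdot 3\right)\right)^{2} = \left(63 + \left(2 + \frac{3}{2}\right)\right)^{2} = \left(63 + \frac{7}{2}\right)^{2} = \left(\frac{133}{2}\right)^{2} = \frac{17689}{4}$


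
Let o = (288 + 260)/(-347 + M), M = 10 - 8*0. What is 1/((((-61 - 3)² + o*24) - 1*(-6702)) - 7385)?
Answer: 337/1137029 ≈ 0.00029639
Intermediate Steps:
M = 10 (M = 10 + 0 = 10)
o = -548/337 (o = (288 + 260)/(-347 + 10) = 548/(-337) = 548*(-1/337) = -548/337 ≈ -1.6261)
1/((((-61 - 3)² + o*24) - 1*(-6702)) - 7385) = 1/((((-61 - 3)² - 548/337*24) - 1*(-6702)) - 7385) = 1/((((-64)² - 13152/337) + 6702) - 7385) = 1/(((4096 - 13152/337) + 6702) - 7385) = 1/((1367200/337 + 6702) - 7385) = 1/(3625774/337 - 7385) = 1/(1137029/337) = 337/1137029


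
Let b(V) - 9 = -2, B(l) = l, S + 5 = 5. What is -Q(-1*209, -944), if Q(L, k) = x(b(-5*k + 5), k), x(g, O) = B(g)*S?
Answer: 0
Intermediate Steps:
S = 0 (S = -5 + 5 = 0)
b(V) = 7 (b(V) = 9 - 2 = 7)
x(g, O) = 0 (x(g, O) = g*0 = 0)
Q(L, k) = 0
-Q(-1*209, -944) = -1*0 = 0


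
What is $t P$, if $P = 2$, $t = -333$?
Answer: $-666$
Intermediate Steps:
$t P = \left(-333\right) 2 = -666$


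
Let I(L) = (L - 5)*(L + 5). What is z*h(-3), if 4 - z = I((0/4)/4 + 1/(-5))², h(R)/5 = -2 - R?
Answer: -386876/125 ≈ -3095.0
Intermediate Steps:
h(R) = -10 - 5*R (h(R) = 5*(-2 - R) = -10 - 5*R)
I(L) = (-5 + L)*(5 + L)
z = -386876/625 (z = 4 - (-25 + ((0/4)/4 + 1/(-5))²)² = 4 - (-25 + ((0*(¼))*(¼) + 1*(-⅕))²)² = 4 - (-25 + (0*(¼) - ⅕)²)² = 4 - (-25 + (0 - ⅕)²)² = 4 - (-25 + (-⅕)²)² = 4 - (-25 + 1/25)² = 4 - (-624/25)² = 4 - 1*389376/625 = 4 - 389376/625 = -386876/625 ≈ -619.00)
z*h(-3) = -386876*(-10 - 5*(-3))/625 = -386876*(-10 + 15)/625 = -386876/625*5 = -386876/125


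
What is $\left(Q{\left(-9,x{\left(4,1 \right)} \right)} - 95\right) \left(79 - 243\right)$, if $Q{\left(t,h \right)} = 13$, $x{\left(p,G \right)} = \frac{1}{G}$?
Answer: $13448$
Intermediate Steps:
$\left(Q{\left(-9,x{\left(4,1 \right)} \right)} - 95\right) \left(79 - 243\right) = \left(13 - 95\right) \left(79 - 243\right) = \left(-82\right) \left(-164\right) = 13448$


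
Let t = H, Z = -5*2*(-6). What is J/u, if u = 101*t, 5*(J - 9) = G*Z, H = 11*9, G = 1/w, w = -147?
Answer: 437/489951 ≈ 0.00089193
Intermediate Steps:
G = -1/147 (G = 1/(-147) = -1/147 ≈ -0.0068027)
H = 99
Z = 60 (Z = -10*(-6) = 60)
t = 99
J = 437/49 (J = 9 + (-1/147*60)/5 = 9 + (⅕)*(-20/49) = 9 - 4/49 = 437/49 ≈ 8.9184)
u = 9999 (u = 101*99 = 9999)
J/u = (437/49)/9999 = (437/49)*(1/9999) = 437/489951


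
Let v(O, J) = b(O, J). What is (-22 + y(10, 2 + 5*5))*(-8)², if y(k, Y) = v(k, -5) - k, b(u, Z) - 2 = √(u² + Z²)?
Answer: -1920 + 320*√5 ≈ -1204.5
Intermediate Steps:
b(u, Z) = 2 + √(Z² + u²) (b(u, Z) = 2 + √(u² + Z²) = 2 + √(Z² + u²))
v(O, J) = 2 + √(J² + O²)
y(k, Y) = 2 + √(25 + k²) - k (y(k, Y) = (2 + √((-5)² + k²)) - k = (2 + √(25 + k²)) - k = 2 + √(25 + k²) - k)
(-22 + y(10, 2 + 5*5))*(-8)² = (-22 + (2 + √(25 + 10²) - 1*10))*(-8)² = (-22 + (2 + √(25 + 100) - 10))*64 = (-22 + (2 + √125 - 10))*64 = (-22 + (2 + 5*√5 - 10))*64 = (-22 + (-8 + 5*√5))*64 = (-30 + 5*√5)*64 = -1920 + 320*√5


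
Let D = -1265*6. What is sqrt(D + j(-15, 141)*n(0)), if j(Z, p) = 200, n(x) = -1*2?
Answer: I*sqrt(7990) ≈ 89.387*I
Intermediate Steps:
D = -7590
n(x) = -2
sqrt(D + j(-15, 141)*n(0)) = sqrt(-7590 + 200*(-2)) = sqrt(-7590 - 400) = sqrt(-7990) = I*sqrt(7990)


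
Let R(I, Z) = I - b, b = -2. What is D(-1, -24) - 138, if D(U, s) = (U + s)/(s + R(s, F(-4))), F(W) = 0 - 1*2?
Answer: -6323/46 ≈ -137.46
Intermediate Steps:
F(W) = -2 (F(W) = 0 - 2 = -2)
R(I, Z) = 2 + I (R(I, Z) = I - 1*(-2) = I + 2 = 2 + I)
D(U, s) = (U + s)/(2 + 2*s) (D(U, s) = (U + s)/(s + (2 + s)) = (U + s)/(2 + 2*s))
D(-1, -24) - 138 = (-1 - 24)/(2*(1 - 24)) - 138 = (1/2)*(-25)/(-23) - 138 = (1/2)*(-1/23)*(-25) - 138 = 25/46 - 138 = -6323/46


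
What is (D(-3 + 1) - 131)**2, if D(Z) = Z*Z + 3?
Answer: 15376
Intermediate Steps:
D(Z) = 3 + Z**2 (D(Z) = Z**2 + 3 = 3 + Z**2)
(D(-3 + 1) - 131)**2 = ((3 + (-3 + 1)**2) - 131)**2 = ((3 + (-2)**2) - 131)**2 = ((3 + 4) - 131)**2 = (7 - 131)**2 = (-124)**2 = 15376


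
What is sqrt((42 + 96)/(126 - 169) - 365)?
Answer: I*sqrt(680819)/43 ≈ 19.189*I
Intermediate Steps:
sqrt((42 + 96)/(126 - 169) - 365) = sqrt(138/(-43) - 365) = sqrt(138*(-1/43) - 365) = sqrt(-138/43 - 365) = sqrt(-15833/43) = I*sqrt(680819)/43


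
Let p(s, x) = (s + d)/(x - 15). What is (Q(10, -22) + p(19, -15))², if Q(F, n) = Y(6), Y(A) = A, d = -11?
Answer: 7396/225 ≈ 32.871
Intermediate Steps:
p(s, x) = (-11 + s)/(-15 + x) (p(s, x) = (s - 11)/(x - 15) = (-11 + s)/(-15 + x))
Q(F, n) = 6
(Q(10, -22) + p(19, -15))² = (6 + (-11 + 19)/(-15 - 15))² = (6 + 8/(-30))² = (6 - 1/30*8)² = (6 - 4/15)² = (86/15)² = 7396/225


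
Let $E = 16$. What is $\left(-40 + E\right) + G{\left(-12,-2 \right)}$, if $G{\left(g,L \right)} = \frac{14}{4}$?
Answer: $- \frac{41}{2} \approx -20.5$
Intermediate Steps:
$G{\left(g,L \right)} = \frac{7}{2}$ ($G{\left(g,L \right)} = 14 \cdot \frac{1}{4} = \frac{7}{2}$)
$\left(-40 + E\right) + G{\left(-12,-2 \right)} = \left(-40 + 16\right) + \frac{7}{2} = -24 + \frac{7}{2} = - \frac{41}{2}$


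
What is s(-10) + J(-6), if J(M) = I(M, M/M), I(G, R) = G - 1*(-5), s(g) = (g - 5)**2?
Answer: 224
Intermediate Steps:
s(g) = (-5 + g)**2
I(G, R) = 5 + G (I(G, R) = G + 5 = 5 + G)
J(M) = 5 + M
s(-10) + J(-6) = (-5 - 10)**2 + (5 - 6) = (-15)**2 - 1 = 225 - 1 = 224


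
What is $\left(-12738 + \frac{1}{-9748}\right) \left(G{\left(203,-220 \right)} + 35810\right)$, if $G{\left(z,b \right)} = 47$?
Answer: $- \frac{4452364586425}{9748} \approx -4.5675 \cdot 10^{8}$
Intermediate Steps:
$\left(-12738 + \frac{1}{-9748}\right) \left(G{\left(203,-220 \right)} + 35810\right) = \left(-12738 + \frac{1}{-9748}\right) \left(47 + 35810\right) = \left(-12738 - \frac{1}{9748}\right) 35857 = \left(- \frac{124170025}{9748}\right) 35857 = - \frac{4452364586425}{9748}$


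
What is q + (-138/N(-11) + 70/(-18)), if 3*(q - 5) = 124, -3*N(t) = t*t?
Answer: 49948/1089 ≈ 45.866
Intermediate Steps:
N(t) = -t²/3 (N(t) = -t*t/3 = -t²/3)
q = 139/3 (q = 5 + (⅓)*124 = 5 + 124/3 = 139/3 ≈ 46.333)
q + (-138/N(-11) + 70/(-18)) = 139/3 + (-138/((-⅓*(-11)²)) + 70/(-18)) = 139/3 + (-138/((-⅓*121)) + 70*(-1/18)) = 139/3 + (-138/(-121/3) - 35/9) = 139/3 + (-138*(-3/121) - 35/9) = 139/3 + (414/121 - 35/9) = 139/3 - 509/1089 = 49948/1089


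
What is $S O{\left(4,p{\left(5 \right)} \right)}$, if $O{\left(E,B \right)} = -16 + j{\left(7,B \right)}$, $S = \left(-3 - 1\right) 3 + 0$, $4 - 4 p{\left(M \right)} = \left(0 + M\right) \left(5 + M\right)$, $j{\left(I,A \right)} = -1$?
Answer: $204$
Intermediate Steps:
$p{\left(M \right)} = 1 - \frac{M \left(5 + M\right)}{4}$ ($p{\left(M \right)} = 1 - \frac{\left(0 + M\right) \left(5 + M\right)}{4} = 1 - \frac{M \left(5 + M\right)}{4}$)
$S = -12$ ($S = \left(-4\right) 3 + 0 = -12 + 0 = -12$)
$O{\left(E,B \right)} = -17$ ($O{\left(E,B \right)} = -16 - 1 = -17$)
$S O{\left(4,p{\left(5 \right)} \right)} = \left(-12\right) \left(-17\right) = 204$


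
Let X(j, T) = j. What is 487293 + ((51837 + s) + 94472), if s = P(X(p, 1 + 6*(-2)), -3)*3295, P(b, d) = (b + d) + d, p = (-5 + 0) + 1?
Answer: 600652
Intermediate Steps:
p = -4 (p = -5 + 1 = -4)
P(b, d) = b + 2*d
s = -32950 (s = (-4 + 2*(-3))*3295 = (-4 - 6)*3295 = -10*3295 = -32950)
487293 + ((51837 + s) + 94472) = 487293 + ((51837 - 32950) + 94472) = 487293 + (18887 + 94472) = 487293 + 113359 = 600652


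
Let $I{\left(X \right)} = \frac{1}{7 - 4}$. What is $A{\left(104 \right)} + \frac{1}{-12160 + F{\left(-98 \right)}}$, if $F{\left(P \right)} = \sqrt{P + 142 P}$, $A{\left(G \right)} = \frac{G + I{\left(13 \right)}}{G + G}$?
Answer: $\frac{23139365671}{46138439568} - \frac{7 i \sqrt{286}}{147879614} \approx 0.50152 - 8.0052 \cdot 10^{-7} i$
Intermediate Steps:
$I{\left(X \right)} = \frac{1}{3}$
$A{\left(G \right)} = \frac{\frac{1}{3} + G}{2 G}$ ($A{\left(G \right)} = \frac{G + \frac{1}{3}}{G + G} = \frac{\frac{1}{3} + G}{2 G}$)
$F{\left(P \right)} = \sqrt{143} \sqrt{P}$ ($F{\left(P \right)} = \sqrt{143 P} = \sqrt{143} \sqrt{P}$)
$A{\left(104 \right)} + \frac{1}{-12160 + F{\left(-98 \right)}} = \frac{1 + 3 \cdot 104}{6 \cdot 104} + \frac{1}{-12160 + \sqrt{143} \sqrt{-98}} = \frac{1}{6} \cdot \frac{1}{104} \left(1 + 312\right) + \frac{1}{-12160 + \sqrt{143} \cdot 7 i \sqrt{2}} = \frac{1}{6} \cdot \frac{1}{104} \cdot 313 + \frac{1}{-12160 + 7 i \sqrt{286}} = \frac{313}{624} + \frac{1}{-12160 + 7 i \sqrt{286}}$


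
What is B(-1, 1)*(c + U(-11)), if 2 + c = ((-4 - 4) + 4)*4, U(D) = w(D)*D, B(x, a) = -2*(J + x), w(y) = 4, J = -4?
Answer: -620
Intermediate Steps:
B(x, a) = 8 - 2*x (B(x, a) = -2*(-4 + x) = 8 - 2*x)
U(D) = 4*D
c = -18 (c = -2 + ((-4 - 4) + 4)*4 = -2 + (-8 + 4)*4 = -2 - 4*4 = -2 - 16 = -18)
B(-1, 1)*(c + U(-11)) = (8 - 2*(-1))*(-18 + 4*(-11)) = (8 + 2)*(-18 - 44) = 10*(-62) = -620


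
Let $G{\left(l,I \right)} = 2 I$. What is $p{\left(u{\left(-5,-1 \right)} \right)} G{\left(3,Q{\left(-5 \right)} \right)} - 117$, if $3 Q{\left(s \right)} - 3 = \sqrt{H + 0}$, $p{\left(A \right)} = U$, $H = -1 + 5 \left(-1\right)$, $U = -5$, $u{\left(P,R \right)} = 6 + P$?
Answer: $-127 - \frac{10 i \sqrt{6}}{3} \approx -127.0 - 8.165 i$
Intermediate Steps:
$H = -6$ ($H = -1 - 5 = -6$)
$p{\left(A \right)} = -5$
$Q{\left(s \right)} = 1 + \frac{i \sqrt{6}}{3}$ ($Q{\left(s \right)} = 1 + \frac{\sqrt{-6 + 0}}{3} = 1 + \frac{\sqrt{-6}}{3} = 1 + \frac{i \sqrt{6}}{3}$)
$p{\left(u{\left(-5,-1 \right)} \right)} G{\left(3,Q{\left(-5 \right)} \right)} - 117 = - 5 \cdot 2 \left(1 + \frac{i \sqrt{6}}{3}\right) - 117 = - 5 \left(2 + \frac{2 i \sqrt{6}}{3}\right) - 117 = \left(-10 - \frac{10 i \sqrt{6}}{3}\right) - 117 = -127 - \frac{10 i \sqrt{6}}{3}$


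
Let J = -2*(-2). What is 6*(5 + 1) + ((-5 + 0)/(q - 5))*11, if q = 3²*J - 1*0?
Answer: 1061/31 ≈ 34.226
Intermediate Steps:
J = 4
q = 36 (q = 3²*4 - 1*0 = 9*4 + 0 = 36 + 0 = 36)
6*(5 + 1) + ((-5 + 0)/(q - 5))*11 = 6*(5 + 1) + ((-5 + 0)/(36 - 5))*11 = 6*6 - 5/31*11 = 36 - 5*1/31*11 = 36 - 5/31*11 = 36 - 55/31 = 1061/31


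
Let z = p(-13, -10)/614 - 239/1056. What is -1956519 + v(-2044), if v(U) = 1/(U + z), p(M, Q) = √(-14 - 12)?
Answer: -859303559868885669390207/439200212036804425 - 171173376*I*√26/439200212036804425 ≈ -1.9565e+6 - 1.9873e-9*I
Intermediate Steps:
p(M, Q) = I*√26 (p(M, Q) = √(-26) = I*√26)
z = -239/1056 + I*√26/614 (z = (I*√26)/614 - 239/1056 = (I*√26)*(1/614) - 239*1/1056 = I*√26/614 - 239/1056 = -239/1056 + I*√26/614 ≈ -0.22633 + 0.0083046*I)
v(U) = 1/(-239/1056 + U + I*√26/614) (v(U) = 1/(U + (-239/1056 + I*√26/614)) = 1/(-239/1056 + U + I*√26/614))
-1956519 + v(-2044) = -1956519 + 324192/(-73373 + 324192*(-2044) + 528*I*√26) = -1956519 + 324192/(-73373 - 662648448 + 528*I*√26) = -1956519 + 324192/(-662721821 + 528*I*√26)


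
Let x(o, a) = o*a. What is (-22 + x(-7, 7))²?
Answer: 5041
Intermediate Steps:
x(o, a) = a*o
(-22 + x(-7, 7))² = (-22 + 7*(-7))² = (-22 - 49)² = (-71)² = 5041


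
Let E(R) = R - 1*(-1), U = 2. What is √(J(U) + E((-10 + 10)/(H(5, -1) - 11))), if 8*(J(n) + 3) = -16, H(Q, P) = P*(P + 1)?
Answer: 2*I ≈ 2.0*I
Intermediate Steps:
H(Q, P) = P*(1 + P)
E(R) = 1 + R (E(R) = R + 1 = 1 + R)
J(n) = -5 (J(n) = -3 + (⅛)*(-16) = -3 - 2 = -5)
√(J(U) + E((-10 + 10)/(H(5, -1) - 11))) = √(-5 + (1 + (-10 + 10)/(-(1 - 1) - 11))) = √(-5 + (1 + 0/(-1*0 - 11))) = √(-5 + (1 + 0/(0 - 11))) = √(-5 + (1 + 0/(-11))) = √(-5 + (1 + 0*(-1/11))) = √(-5 + (1 + 0)) = √(-5 + 1) = √(-4) = 2*I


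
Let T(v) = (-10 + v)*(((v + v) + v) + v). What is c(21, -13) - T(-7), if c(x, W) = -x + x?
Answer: -476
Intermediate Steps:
T(v) = 4*v*(-10 + v) (T(v) = (-10 + v)*((2*v + v) + v) = (-10 + v)*(3*v + v) = (-10 + v)*(4*v) = 4*v*(-10 + v))
c(x, W) = 0
c(21, -13) - T(-7) = 0 - 4*(-7)*(-10 - 7) = 0 - 4*(-7)*(-17) = 0 - 1*476 = 0 - 476 = -476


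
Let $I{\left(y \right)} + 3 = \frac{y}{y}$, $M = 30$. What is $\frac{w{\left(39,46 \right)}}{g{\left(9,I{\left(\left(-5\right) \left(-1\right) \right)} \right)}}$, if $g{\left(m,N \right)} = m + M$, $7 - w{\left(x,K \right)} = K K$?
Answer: $- \frac{703}{13} \approx -54.077$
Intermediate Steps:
$w{\left(x,K \right)} = 7 - K^{2}$ ($w{\left(x,K \right)} = 7 - K K = 7 - K^{2}$)
$I{\left(y \right)} = -2$ ($I{\left(y \right)} = -3 + \frac{y}{y} = -3 + 1 = -2$)
$g{\left(m,N \right)} = 30 + m$ ($g{\left(m,N \right)} = m + 30 = 30 + m$)
$\frac{w{\left(39,46 \right)}}{g{\left(9,I{\left(\left(-5\right) \left(-1\right) \right)} \right)}} = \frac{7 - 46^{2}}{30 + 9} = \frac{7 - 2116}{39} = \left(7 - 2116\right) \frac{1}{39} = \left(-2109\right) \frac{1}{39} = - \frac{703}{13}$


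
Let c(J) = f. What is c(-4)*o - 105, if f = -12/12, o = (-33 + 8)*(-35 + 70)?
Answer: 770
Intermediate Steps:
o = -875 (o = -25*35 = -875)
f = -1 (f = -12*1/12 = -1)
c(J) = -1
c(-4)*o - 105 = -1*(-875) - 105 = 875 - 105 = 770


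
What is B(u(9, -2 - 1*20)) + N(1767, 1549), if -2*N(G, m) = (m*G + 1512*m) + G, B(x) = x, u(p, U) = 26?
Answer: -2540443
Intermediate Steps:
N(G, m) = -756*m - G/2 - G*m/2 (N(G, m) = -((m*G + 1512*m) + G)/2 = -((G*m + 1512*m) + G)/2 = -((1512*m + G*m) + G)/2 = -(G + 1512*m + G*m)/2 = -756*m - G/2 - G*m/2)
B(u(9, -2 - 1*20)) + N(1767, 1549) = 26 + (-756*1549 - 1/2*1767 - 1/2*1767*1549) = 26 + (-1171044 - 1767/2 - 2737083/2) = 26 - 2540469 = -2540443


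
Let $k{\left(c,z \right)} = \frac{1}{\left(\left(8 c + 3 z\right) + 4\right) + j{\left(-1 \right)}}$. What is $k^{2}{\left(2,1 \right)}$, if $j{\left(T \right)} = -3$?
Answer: $\frac{1}{400} \approx 0.0025$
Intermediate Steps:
$k{\left(c,z \right)} = \frac{1}{1 + 3 z + 8 c}$ ($k{\left(c,z \right)} = \frac{1}{\left(\left(8 c + 3 z\right) + 4\right) - 3} = \frac{1}{\left(\left(3 z + 8 c\right) + 4\right) - 3} = \frac{1}{\left(4 + 3 z + 8 c\right) - 3} = \frac{1}{1 + 3 z + 8 c}$)
$k^{2}{\left(2,1 \right)} = \left(\frac{1}{1 + 3 \cdot 1 + 8 \cdot 2}\right)^{2} = \left(\frac{1}{1 + 3 + 16}\right)^{2} = \left(\frac{1}{20}\right)^{2} = \frac{1}{400}$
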